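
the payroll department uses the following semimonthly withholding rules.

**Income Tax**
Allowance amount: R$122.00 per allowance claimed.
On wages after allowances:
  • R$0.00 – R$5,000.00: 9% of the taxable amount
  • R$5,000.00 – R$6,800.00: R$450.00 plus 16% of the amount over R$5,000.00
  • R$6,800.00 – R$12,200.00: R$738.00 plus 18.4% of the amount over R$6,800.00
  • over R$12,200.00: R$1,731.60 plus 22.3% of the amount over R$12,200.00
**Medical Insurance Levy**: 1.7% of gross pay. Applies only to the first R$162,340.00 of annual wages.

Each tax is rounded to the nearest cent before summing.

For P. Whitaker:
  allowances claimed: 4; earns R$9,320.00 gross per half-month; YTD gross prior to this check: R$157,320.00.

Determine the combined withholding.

R$1,197.23

Income Tax: taxable = R$9,320.00 − 4×R$122.00 = R$8,832.00
  R$738.00 + 18.4% × (R$8,832.00 − R$6,800.00) = R$738.00 + 18.4% × R$2,032.00 = R$1,111.89
Medical Insurance Levy: cap R$162,340.00 − YTD R$157,320.00 = R$5,020.00 subject; 1.7% × R$5,020.00 = R$85.34
Total: R$1,111.89 + R$85.34 = R$1,197.23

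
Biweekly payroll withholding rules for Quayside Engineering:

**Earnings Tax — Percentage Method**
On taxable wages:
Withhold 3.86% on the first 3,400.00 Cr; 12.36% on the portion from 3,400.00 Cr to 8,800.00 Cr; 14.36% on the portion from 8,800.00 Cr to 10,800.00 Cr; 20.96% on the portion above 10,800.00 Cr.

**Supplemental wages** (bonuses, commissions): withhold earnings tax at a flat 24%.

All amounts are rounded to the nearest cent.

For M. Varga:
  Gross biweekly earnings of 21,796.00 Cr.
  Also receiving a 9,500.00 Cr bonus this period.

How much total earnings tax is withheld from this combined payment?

5,670.64 Cr

Earnings Tax: taxable = 21,796.00 Cr
  1,085.88 Cr + 20.96% × (21,796.00 Cr − 10,800.00 Cr) = 1,085.88 Cr + 20.96% × 10,996.00 Cr = 3,390.64 Cr
Supplemental (24% flat on bonus): 24% × 9,500.00 Cr = 2,280.00 Cr
Total earnings tax: 3,390.64 Cr + 2,280.00 Cr = 5,670.64 Cr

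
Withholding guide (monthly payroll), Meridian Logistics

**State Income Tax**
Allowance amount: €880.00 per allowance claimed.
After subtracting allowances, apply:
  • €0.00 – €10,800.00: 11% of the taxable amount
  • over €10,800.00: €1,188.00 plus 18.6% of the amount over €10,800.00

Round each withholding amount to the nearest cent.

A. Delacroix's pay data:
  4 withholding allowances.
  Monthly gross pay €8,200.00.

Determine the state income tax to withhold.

State Income Tax: taxable = €8,200.00 − 4×€880.00 = €4,680.00
  11% × €4,680.00 = €514.80

€514.80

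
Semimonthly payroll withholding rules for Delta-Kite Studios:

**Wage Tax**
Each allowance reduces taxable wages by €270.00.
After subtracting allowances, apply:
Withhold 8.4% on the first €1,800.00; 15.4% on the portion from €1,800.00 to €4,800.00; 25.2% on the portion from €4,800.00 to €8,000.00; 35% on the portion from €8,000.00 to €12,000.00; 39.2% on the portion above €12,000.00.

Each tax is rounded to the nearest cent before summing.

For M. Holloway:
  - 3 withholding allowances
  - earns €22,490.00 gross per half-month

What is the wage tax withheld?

€6,614.16

Wage Tax: taxable = €22,490.00 − 3×€270.00 = €21,680.00
  €2,819.60 + 39.2% × (€21,680.00 − €12,000.00) = €2,819.60 + 39.2% × €9,680.00 = €6,614.16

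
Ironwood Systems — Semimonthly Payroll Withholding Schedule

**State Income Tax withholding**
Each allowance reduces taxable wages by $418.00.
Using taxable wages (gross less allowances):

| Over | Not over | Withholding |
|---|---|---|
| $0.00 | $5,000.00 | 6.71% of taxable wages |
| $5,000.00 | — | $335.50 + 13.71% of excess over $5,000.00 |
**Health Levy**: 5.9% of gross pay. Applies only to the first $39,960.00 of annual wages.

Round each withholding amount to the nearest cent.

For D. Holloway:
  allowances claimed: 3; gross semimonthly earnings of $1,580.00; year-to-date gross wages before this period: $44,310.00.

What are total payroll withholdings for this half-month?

State Income Tax: taxable = $1,580.00 − 3×$418.00 = $326.00
  6.71% × $326.00 = $21.87
Health Levy: YTD $44,310.00 ≥ cap $39,960.00 → $0.00
Total: $21.87 + $0.00 = $21.87

$21.87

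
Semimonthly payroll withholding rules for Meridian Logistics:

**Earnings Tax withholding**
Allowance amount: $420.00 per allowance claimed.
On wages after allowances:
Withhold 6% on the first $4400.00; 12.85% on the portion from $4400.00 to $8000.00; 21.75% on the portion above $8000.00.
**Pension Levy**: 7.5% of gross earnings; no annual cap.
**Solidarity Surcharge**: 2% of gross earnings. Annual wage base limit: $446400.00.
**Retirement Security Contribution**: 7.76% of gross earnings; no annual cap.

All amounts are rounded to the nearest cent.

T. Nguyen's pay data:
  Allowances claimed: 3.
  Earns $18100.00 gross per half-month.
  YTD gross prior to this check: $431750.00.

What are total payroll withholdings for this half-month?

Earnings Tax: taxable = $18100.00 − 3×$420.00 = $16840.00
  $726.60 + 21.75% × ($16840.00 − $8000.00) = $726.60 + 21.75% × $8840.00 = $2649.30
Pension Levy: 7.5% × $18100.00 = $1357.50
Solidarity Surcharge: cap $446400.00 − YTD $431750.00 = $14650.00 subject; 2% × $14650.00 = $293.00
Retirement Security Contribution: 7.76% × $18100.00 = $1404.56
Total: $2649.30 + $1357.50 + $293.00 + $1404.56 = $5704.36

$5704.36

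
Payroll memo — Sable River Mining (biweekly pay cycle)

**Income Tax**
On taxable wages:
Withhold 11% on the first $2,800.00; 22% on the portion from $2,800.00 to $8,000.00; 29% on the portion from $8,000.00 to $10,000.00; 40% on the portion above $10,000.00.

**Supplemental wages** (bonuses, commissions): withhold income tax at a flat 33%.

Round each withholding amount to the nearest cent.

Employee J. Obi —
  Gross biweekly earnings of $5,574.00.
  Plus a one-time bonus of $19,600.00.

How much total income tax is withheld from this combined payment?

$7,386.28

Income Tax: taxable = $5,574.00
  $308.00 + 22% × ($5,574.00 − $2,800.00) = $308.00 + 22% × $2,774.00 = $918.28
Supplemental (33% flat on bonus): 33% × $19,600.00 = $6,468.00
Total income tax: $918.28 + $6,468.00 = $7,386.28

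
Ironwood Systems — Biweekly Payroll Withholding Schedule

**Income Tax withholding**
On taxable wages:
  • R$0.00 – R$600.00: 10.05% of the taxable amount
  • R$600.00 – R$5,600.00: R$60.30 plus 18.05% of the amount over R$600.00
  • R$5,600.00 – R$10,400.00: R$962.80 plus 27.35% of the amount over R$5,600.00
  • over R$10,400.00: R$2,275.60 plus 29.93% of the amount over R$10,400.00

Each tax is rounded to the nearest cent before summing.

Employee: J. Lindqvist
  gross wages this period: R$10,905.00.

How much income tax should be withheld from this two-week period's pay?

Income Tax: taxable = R$10,905.00
  R$2,275.60 + 29.93% × (R$10,905.00 − R$10,400.00) = R$2,275.60 + 29.93% × R$505.00 = R$2,426.75

R$2,426.75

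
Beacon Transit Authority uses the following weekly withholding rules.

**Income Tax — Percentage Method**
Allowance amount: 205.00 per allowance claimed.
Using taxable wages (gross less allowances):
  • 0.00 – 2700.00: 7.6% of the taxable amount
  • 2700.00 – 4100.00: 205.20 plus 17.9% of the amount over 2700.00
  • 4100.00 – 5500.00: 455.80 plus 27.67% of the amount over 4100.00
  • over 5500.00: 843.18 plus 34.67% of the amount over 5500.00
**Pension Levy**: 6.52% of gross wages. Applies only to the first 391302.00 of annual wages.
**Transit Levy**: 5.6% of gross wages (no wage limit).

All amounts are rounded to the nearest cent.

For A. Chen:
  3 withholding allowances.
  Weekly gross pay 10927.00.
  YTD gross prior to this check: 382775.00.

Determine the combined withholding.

Income Tax: taxable = 10927.00 − 3×205.00 = 10312.00
  843.18 + 34.67% × (10312.00 − 5500.00) = 843.18 + 34.67% × 4812.00 = 2511.50
Pension Levy: cap 391302.00 − YTD 382775.00 = 8527.00 subject; 6.52% × 8527.00 = 555.96
Transit Levy: 5.6% × 10927.00 = 611.91
Total: 2511.50 + 555.96 + 611.91 = 3679.37

3679.37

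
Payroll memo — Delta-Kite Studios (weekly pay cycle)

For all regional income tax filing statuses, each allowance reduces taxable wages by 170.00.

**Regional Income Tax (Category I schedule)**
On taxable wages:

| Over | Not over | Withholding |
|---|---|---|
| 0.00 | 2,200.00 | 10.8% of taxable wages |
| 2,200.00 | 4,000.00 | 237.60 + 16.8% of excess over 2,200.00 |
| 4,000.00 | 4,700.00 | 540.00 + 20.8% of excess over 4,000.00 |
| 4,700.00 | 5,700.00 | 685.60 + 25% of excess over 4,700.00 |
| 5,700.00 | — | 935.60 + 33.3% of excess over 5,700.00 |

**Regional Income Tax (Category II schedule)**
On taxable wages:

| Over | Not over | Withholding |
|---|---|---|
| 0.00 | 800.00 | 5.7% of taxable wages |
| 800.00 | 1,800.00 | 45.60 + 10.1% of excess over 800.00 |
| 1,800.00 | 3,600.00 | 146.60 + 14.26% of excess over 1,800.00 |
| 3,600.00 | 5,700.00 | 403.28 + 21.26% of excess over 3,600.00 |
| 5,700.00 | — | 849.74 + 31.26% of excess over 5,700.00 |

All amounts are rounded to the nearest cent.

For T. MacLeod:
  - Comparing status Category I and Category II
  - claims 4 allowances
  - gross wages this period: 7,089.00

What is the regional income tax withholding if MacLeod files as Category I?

1,171.70

Regional Income Tax (Category I): taxable = 7,089.00 − 4×170.00 = 6,409.00
  935.60 + 33.3% × (6,409.00 − 5,700.00) = 935.60 + 33.3% × 709.00 = 1,171.70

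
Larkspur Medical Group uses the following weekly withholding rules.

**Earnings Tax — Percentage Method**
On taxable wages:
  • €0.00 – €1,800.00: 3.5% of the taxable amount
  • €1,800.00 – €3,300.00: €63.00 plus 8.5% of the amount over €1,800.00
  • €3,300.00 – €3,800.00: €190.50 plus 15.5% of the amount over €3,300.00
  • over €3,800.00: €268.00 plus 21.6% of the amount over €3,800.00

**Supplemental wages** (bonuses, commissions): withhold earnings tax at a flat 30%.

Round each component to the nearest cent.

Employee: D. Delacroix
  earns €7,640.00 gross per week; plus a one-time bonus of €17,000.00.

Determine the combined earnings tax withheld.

€6,197.44

Earnings Tax: taxable = €7,640.00
  €268.00 + 21.6% × (€7,640.00 − €3,800.00) = €268.00 + 21.6% × €3,840.00 = €1,097.44
Supplemental (30% flat on bonus): 30% × €17,000.00 = €5,100.00
Total earnings tax: €1,097.44 + €5,100.00 = €6,197.44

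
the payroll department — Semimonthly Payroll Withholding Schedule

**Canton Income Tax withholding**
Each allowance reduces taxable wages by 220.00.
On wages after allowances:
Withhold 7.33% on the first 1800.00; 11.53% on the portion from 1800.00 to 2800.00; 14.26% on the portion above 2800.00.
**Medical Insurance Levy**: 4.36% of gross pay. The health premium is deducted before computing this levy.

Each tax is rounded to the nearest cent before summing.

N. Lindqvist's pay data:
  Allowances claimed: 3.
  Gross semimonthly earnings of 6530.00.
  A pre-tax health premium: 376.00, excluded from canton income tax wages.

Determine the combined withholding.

899.71

Canton Income Tax: taxable = 6530.00 − 376.00 − 3×220.00 = 5494.00
  247.24 + 14.26% × (5494.00 − 2800.00) = 247.24 + 14.26% × 2694.00 = 631.40
Medical Insurance Levy: 4.36% × 6154.00 = 268.31
Total: 631.40 + 268.31 = 899.71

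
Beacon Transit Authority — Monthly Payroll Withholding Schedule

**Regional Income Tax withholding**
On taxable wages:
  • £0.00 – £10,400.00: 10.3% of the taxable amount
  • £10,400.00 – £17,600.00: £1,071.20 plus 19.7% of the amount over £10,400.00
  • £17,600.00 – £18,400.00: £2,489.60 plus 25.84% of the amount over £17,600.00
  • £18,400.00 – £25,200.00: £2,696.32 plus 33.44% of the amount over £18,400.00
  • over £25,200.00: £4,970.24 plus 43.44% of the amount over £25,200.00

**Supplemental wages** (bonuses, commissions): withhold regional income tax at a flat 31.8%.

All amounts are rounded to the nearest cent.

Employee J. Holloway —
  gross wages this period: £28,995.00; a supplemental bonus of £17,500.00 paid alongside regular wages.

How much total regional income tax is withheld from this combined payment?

Regional Income Tax: taxable = £28,995.00
  £4,970.24 + 43.44% × (£28,995.00 − £25,200.00) = £4,970.24 + 43.44% × £3,795.00 = £6,618.79
Supplemental (31.8% flat on bonus): 31.8% × £17,500.00 = £5,565.00
Total regional income tax: £6,618.79 + £5,565.00 = £12,183.79

£12,183.79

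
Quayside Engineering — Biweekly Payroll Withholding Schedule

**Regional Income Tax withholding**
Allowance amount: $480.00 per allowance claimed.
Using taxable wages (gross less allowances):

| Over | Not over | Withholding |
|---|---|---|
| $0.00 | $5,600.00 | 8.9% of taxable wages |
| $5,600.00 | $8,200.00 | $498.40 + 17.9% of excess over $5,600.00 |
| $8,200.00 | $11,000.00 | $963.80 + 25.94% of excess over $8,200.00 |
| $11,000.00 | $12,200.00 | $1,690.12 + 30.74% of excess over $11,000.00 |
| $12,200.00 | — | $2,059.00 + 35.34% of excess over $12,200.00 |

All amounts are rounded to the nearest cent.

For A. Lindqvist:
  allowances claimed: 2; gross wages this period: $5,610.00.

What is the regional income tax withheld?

Regional Income Tax: taxable = $5,610.00 − 2×$480.00 = $4,650.00
  8.9% × $4,650.00 = $413.85

$413.85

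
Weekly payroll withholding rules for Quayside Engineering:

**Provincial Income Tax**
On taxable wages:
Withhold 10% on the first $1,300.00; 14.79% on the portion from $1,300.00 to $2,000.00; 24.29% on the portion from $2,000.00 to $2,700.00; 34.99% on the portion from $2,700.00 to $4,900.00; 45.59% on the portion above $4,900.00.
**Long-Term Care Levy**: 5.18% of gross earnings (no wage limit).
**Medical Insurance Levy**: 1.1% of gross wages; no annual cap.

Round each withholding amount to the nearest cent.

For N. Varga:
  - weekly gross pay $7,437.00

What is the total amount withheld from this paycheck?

$2,797.01

Provincial Income Tax: taxable = $7,437.00
  $1,173.34 + 45.59% × ($7,437.00 − $4,900.00) = $1,173.34 + 45.59% × $2,537.00 = $2,329.96
Long-Term Care Levy: 5.18% × $7,437.00 = $385.24
Medical Insurance Levy: 1.1% × $7,437.00 = $81.81
Total: $2,329.96 + $385.24 + $81.81 = $2,797.01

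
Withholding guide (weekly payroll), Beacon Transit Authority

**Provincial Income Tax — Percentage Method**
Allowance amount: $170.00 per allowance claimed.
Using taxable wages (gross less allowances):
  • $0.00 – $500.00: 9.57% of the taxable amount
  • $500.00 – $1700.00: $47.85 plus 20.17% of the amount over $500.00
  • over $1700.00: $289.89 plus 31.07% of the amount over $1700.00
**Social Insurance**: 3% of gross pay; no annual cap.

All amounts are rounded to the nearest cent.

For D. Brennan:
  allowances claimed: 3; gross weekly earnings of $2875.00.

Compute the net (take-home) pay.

$2292.24

Provincial Income Tax: taxable = $2875.00 − 3×$170.00 = $2365.00
  $289.89 + 31.07% × ($2365.00 − $1700.00) = $289.89 + 31.07% × $665.00 = $496.51
Social Insurance: 3% × $2875.00 = $86.25
Total withheld: $496.51 + $86.25 = $582.76
Net pay: $2875.00 − $582.76 = $2292.24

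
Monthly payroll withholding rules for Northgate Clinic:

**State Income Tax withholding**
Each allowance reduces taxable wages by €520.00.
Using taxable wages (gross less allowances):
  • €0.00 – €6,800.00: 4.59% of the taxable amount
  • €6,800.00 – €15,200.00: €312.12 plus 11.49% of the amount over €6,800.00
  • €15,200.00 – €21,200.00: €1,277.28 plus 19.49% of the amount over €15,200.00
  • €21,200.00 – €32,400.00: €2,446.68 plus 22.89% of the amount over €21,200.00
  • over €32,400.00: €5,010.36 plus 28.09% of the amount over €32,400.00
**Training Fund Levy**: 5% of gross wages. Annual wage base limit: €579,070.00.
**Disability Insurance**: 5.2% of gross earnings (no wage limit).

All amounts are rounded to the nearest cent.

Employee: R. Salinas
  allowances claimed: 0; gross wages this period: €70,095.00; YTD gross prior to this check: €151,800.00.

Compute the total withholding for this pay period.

€22,748.58

State Income Tax: taxable = €70,095.00
  €5,010.36 + 28.09% × (€70,095.00 − €32,400.00) = €5,010.36 + 28.09% × €37,695.00 = €15,598.89
Training Fund Levy: 5% × €70,095.00 = €3,504.75
Disability Insurance: 5.2% × €70,095.00 = €3,644.94
Total: €15,598.89 + €3,504.75 + €3,644.94 = €22,748.58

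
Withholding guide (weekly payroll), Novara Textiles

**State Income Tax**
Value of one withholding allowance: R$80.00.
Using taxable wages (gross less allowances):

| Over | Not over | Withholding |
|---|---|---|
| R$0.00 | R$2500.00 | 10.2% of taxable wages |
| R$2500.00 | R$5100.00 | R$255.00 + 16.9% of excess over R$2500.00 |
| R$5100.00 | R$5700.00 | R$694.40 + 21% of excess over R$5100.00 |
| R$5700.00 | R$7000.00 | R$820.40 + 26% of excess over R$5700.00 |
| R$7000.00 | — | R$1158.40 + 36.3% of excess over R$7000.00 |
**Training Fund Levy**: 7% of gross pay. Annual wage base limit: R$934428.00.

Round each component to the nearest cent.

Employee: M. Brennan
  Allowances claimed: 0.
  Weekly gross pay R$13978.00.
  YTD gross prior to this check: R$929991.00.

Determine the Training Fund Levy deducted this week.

Training Fund Levy: cap R$934428.00 − YTD R$929991.00 = R$4437.00 subject; 7% × R$4437.00 = R$310.59

R$310.59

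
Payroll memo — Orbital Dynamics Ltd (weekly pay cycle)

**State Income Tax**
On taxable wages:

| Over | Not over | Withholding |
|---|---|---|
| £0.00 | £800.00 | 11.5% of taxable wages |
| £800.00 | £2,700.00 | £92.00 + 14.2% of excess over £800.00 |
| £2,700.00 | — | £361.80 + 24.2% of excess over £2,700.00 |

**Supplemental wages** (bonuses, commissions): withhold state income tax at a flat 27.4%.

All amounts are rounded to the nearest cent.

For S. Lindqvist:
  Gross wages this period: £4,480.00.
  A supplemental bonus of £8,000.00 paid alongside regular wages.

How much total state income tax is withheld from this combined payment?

State Income Tax: taxable = £4,480.00
  £361.80 + 24.2% × (£4,480.00 − £2,700.00) = £361.80 + 24.2% × £1,780.00 = £792.56
Supplemental (27.4% flat on bonus): 27.4% × £8,000.00 = £2,192.00
Total state income tax: £792.56 + £2,192.00 = £2,984.56

£2,984.56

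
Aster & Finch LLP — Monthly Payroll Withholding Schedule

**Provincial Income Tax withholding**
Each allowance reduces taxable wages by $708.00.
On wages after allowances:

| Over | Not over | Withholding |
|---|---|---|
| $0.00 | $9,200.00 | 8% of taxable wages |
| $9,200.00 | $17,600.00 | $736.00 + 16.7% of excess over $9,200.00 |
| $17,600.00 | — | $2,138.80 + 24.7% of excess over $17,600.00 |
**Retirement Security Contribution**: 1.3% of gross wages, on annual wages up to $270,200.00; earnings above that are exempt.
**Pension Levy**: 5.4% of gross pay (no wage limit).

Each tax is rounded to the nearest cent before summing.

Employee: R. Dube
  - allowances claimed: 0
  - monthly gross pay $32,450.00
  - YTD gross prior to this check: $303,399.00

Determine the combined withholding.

$7,559.05

Provincial Income Tax: taxable = $32,450.00
  $2,138.80 + 24.7% × ($32,450.00 − $17,600.00) = $2,138.80 + 24.7% × $14,850.00 = $5,806.75
Retirement Security Contribution: YTD $303,399.00 ≥ cap $270,200.00 → $0.00
Pension Levy: 5.4% × $32,450.00 = $1,752.30
Total: $5,806.75 + $0.00 + $1,752.30 = $7,559.05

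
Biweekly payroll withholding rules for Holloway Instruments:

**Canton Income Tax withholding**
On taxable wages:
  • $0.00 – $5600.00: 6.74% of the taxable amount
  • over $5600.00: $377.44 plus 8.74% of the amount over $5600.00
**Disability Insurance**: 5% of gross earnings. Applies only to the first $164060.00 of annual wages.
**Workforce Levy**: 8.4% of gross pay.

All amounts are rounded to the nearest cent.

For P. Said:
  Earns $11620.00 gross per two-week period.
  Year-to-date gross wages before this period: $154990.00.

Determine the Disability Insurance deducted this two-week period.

$453.50

Disability Insurance: cap $164060.00 − YTD $154990.00 = $9070.00 subject; 5% × $9070.00 = $453.50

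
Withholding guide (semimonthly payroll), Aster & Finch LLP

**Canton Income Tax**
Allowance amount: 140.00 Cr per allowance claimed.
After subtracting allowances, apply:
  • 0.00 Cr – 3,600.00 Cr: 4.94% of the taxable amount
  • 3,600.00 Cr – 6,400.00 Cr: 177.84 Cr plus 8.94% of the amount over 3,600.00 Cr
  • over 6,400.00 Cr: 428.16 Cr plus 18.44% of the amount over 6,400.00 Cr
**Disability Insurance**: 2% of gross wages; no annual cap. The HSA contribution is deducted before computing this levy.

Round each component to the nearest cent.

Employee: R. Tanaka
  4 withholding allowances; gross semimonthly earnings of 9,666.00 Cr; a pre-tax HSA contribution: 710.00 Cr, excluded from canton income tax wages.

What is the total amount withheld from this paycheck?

975.34 Cr

Canton Income Tax: taxable = 9,666.00 Cr − 710.00 Cr − 4×140.00 Cr = 8,396.00 Cr
  428.16 Cr + 18.44% × (8,396.00 Cr − 6,400.00 Cr) = 428.16 Cr + 18.44% × 1,996.00 Cr = 796.22 Cr
Disability Insurance: 2% × 8,956.00 Cr = 179.12 Cr
Total: 796.22 Cr + 179.12 Cr = 975.34 Cr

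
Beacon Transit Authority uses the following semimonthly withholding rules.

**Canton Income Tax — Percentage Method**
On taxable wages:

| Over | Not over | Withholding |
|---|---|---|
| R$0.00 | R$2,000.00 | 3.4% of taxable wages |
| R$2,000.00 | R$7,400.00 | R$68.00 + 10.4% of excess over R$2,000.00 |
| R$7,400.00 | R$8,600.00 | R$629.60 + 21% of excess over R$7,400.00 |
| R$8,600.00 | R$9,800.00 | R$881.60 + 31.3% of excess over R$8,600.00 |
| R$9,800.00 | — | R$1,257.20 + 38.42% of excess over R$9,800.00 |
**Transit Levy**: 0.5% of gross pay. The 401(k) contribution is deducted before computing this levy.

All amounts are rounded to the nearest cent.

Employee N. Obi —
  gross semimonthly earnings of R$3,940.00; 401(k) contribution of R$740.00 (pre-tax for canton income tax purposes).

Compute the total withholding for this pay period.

Canton Income Tax: taxable = R$3,940.00 − R$740.00 = R$3,200.00
  R$68.00 + 10.4% × (R$3,200.00 − R$2,000.00) = R$68.00 + 10.4% × R$1,200.00 = R$192.80
Transit Levy: 0.5% × R$3,200.00 = R$16.00
Total: R$192.80 + R$16.00 = R$208.80

R$208.80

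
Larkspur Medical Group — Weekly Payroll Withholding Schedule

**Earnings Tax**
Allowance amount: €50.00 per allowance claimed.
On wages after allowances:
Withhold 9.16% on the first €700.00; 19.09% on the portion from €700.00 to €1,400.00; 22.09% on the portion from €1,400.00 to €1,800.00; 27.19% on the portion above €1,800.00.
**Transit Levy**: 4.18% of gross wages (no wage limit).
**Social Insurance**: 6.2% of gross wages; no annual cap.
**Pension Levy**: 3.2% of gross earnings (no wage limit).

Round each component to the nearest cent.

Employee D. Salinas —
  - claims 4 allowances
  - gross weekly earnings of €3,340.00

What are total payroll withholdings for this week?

€1,104.03

Earnings Tax: taxable = €3,340.00 − 4×€50.00 = €3,140.00
  €286.11 + 27.19% × (€3,140.00 − €1,800.00) = €286.11 + 27.19% × €1,340.00 = €650.46
Transit Levy: 4.18% × €3,340.00 = €139.61
Social Insurance: 6.2% × €3,340.00 = €207.08
Pension Levy: 3.2% × €3,340.00 = €106.88
Total: €650.46 + €139.61 + €207.08 + €106.88 = €1,104.03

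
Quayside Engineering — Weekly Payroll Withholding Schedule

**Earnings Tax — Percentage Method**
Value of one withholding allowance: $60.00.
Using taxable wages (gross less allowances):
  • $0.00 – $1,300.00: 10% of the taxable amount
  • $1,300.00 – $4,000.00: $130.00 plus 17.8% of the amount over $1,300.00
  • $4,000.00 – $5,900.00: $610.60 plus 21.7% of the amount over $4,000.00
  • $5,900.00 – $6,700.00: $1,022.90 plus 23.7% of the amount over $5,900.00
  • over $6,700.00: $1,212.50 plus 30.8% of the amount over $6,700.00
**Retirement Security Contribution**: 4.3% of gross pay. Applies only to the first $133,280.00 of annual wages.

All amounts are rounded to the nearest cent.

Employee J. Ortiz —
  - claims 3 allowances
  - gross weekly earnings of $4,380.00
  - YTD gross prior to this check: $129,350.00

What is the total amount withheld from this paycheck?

$822.99

Earnings Tax: taxable = $4,380.00 − 3×$60.00 = $4,200.00
  $610.60 + 21.7% × ($4,200.00 − $4,000.00) = $610.60 + 21.7% × $200.00 = $654.00
Retirement Security Contribution: cap $133,280.00 − YTD $129,350.00 = $3,930.00 subject; 4.3% × $3,930.00 = $168.99
Total: $654.00 + $168.99 = $822.99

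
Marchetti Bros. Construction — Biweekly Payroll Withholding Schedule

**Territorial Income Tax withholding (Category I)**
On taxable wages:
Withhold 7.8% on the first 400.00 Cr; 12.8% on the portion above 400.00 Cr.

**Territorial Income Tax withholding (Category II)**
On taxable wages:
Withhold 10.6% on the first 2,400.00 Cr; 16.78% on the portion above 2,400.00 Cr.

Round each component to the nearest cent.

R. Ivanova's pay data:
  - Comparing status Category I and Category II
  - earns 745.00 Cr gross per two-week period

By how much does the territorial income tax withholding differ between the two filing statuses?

Territorial Income Tax (Category I): taxable = 745.00 Cr
  31.20 Cr + 12.8% × (745.00 Cr − 400.00 Cr) = 31.20 Cr + 12.8% × 345.00 Cr = 75.36 Cr
Territorial Income Tax (Category II): taxable = 745.00 Cr
  10.6% × 745.00 Cr = 78.97 Cr
Difference: |75.36 Cr − 78.97 Cr| = 3.61 Cr (higher under Category II)

3.61 Cr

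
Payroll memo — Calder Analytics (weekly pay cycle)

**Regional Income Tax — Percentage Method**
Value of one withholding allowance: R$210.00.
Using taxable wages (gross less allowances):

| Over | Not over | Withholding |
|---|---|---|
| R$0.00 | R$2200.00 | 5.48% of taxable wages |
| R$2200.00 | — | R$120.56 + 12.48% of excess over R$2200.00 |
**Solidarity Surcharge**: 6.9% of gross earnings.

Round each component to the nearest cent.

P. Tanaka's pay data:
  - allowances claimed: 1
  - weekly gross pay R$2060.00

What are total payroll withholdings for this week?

R$243.52

Regional Income Tax: taxable = R$2060.00 − 1×R$210.00 = R$1850.00
  5.48% × R$1850.00 = R$101.38
Solidarity Surcharge: 6.9% × R$2060.00 = R$142.14
Total: R$101.38 + R$142.14 = R$243.52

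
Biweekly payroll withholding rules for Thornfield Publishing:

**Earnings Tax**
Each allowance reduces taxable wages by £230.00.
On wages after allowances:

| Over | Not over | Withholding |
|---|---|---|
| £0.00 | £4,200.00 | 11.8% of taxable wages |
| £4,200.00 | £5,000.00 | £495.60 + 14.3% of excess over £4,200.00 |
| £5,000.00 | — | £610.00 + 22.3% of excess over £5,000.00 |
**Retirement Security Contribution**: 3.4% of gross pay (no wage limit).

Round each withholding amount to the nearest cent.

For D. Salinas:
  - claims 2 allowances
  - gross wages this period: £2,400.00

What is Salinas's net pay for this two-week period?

£2,089.48

Earnings Tax: taxable = £2,400.00 − 2×£230.00 = £1,940.00
  11.8% × £1,940.00 = £228.92
Retirement Security Contribution: 3.4% × £2,400.00 = £81.60
Total withheld: £228.92 + £81.60 = £310.52
Net pay: £2,400.00 − £310.52 = £2,089.48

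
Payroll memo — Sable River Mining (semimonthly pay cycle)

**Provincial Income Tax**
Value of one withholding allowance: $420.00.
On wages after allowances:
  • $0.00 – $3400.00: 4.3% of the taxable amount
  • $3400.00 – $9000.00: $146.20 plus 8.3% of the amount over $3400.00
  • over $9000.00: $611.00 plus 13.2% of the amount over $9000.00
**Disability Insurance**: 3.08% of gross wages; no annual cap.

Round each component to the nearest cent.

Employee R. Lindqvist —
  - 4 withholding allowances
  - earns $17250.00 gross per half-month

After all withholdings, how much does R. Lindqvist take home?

$15240.46

Provincial Income Tax: taxable = $17250.00 − 4×$420.00 = $15570.00
  $611.00 + 13.2% × ($15570.00 − $9000.00) = $611.00 + 13.2% × $6570.00 = $1478.24
Disability Insurance: 3.08% × $17250.00 = $531.30
Total withheld: $1478.24 + $531.30 = $2009.54
Net pay: $17250.00 − $2009.54 = $15240.46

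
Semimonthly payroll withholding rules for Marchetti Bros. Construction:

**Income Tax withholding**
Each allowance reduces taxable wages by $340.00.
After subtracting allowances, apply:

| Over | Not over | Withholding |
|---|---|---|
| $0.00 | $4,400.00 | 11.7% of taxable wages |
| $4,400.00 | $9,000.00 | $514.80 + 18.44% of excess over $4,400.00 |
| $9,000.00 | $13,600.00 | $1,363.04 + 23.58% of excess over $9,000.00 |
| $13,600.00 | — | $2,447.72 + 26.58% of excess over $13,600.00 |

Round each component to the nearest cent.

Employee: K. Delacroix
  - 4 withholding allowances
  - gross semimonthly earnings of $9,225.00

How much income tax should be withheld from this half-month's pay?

$1,153.75

Income Tax: taxable = $9,225.00 − 4×$340.00 = $7,865.00
  $514.80 + 18.44% × ($7,865.00 − $4,400.00) = $514.80 + 18.44% × $3,465.00 = $1,153.75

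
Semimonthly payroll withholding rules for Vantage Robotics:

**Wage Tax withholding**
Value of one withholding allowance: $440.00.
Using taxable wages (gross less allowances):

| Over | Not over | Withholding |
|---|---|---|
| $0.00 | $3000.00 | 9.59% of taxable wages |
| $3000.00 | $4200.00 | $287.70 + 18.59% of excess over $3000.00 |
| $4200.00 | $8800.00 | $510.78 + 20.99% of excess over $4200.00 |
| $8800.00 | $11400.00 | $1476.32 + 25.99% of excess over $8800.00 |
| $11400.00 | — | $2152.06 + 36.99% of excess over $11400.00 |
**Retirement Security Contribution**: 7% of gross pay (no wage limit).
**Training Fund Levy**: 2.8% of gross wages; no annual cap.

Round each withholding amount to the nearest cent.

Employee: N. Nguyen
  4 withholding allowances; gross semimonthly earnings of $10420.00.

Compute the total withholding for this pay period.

$2468.09

Wage Tax: taxable = $10420.00 − 4×$440.00 = $8660.00
  $510.78 + 20.99% × ($8660.00 − $4200.00) = $510.78 + 20.99% × $4460.00 = $1446.93
Retirement Security Contribution: 7% × $10420.00 = $729.40
Training Fund Levy: 2.8% × $10420.00 = $291.76
Total: $1446.93 + $729.40 + $291.76 = $2468.09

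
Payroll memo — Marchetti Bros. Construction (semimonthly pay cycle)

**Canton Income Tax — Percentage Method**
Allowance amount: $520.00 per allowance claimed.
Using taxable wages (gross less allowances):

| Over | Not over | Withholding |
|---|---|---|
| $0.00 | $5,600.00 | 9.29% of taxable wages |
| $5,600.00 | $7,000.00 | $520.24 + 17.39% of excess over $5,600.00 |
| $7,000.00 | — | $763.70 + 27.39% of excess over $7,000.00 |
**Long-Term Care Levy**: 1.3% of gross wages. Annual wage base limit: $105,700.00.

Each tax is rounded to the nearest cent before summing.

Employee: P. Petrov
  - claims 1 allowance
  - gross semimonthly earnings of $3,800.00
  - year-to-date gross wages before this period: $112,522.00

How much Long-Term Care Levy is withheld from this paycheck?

Long-Term Care Levy: YTD $112,522.00 ≥ cap $105,700.00 → $0.00

$0.00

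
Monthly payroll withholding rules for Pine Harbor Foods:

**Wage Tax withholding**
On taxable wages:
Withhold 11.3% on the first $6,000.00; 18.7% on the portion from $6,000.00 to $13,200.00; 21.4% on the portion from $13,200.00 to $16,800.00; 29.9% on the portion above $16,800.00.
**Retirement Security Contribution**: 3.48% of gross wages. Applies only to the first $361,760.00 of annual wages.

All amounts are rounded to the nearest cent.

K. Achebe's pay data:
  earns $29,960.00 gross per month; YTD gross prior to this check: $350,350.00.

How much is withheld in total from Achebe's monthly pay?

$7,126.71

Wage Tax: taxable = $29,960.00
  $2,794.80 + 29.9% × ($29,960.00 − $16,800.00) = $2,794.80 + 29.9% × $13,160.00 = $6,729.64
Retirement Security Contribution: cap $361,760.00 − YTD $350,350.00 = $11,410.00 subject; 3.48% × $11,410.00 = $397.07
Total: $6,729.64 + $397.07 = $7,126.71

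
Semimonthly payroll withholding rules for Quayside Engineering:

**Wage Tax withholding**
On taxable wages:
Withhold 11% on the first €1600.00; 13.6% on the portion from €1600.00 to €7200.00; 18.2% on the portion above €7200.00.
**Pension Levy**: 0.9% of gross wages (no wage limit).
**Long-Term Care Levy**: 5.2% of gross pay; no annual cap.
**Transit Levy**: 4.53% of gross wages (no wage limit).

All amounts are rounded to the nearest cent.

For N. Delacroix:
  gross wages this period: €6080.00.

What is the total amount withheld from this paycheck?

Wage Tax: taxable = €6080.00
  €176.00 + 13.6% × (€6080.00 − €1600.00) = €176.00 + 13.6% × €4480.00 = €785.28
Pension Levy: 0.9% × €6080.00 = €54.72
Long-Term Care Levy: 5.2% × €6080.00 = €316.16
Transit Levy: 4.53% × €6080.00 = €275.42
Total: €785.28 + €54.72 + €316.16 + €275.42 = €1431.58

€1431.58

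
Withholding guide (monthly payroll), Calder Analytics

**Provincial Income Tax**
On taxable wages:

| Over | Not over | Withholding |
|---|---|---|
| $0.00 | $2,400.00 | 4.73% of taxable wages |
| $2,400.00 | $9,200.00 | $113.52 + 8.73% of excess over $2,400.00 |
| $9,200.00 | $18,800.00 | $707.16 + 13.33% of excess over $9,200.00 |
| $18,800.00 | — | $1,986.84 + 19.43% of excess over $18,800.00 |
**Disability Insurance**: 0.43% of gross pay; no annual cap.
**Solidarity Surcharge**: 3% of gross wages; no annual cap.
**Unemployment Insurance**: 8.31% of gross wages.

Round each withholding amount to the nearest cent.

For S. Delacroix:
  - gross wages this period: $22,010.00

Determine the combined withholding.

Provincial Income Tax: taxable = $22,010.00
  $1,986.84 + 19.43% × ($22,010.00 − $18,800.00) = $1,986.84 + 19.43% × $3,210.00 = $2,610.54
Disability Insurance: 0.43% × $22,010.00 = $94.64
Solidarity Surcharge: 3% × $22,010.00 = $660.30
Unemployment Insurance: 8.31% × $22,010.00 = $1,829.03
Total: $2,610.54 + $94.64 + $660.30 + $1,829.03 = $5,194.51

$5,194.51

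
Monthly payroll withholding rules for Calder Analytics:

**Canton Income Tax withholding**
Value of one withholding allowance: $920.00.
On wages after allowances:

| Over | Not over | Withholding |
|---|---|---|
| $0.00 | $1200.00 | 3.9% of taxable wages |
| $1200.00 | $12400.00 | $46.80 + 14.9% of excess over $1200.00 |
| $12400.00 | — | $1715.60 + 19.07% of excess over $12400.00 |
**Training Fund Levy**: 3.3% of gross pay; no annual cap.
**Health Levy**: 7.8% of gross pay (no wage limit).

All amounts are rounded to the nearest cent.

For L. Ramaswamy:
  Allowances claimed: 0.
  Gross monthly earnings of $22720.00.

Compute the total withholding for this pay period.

Canton Income Tax: taxable = $22720.00
  $1715.60 + 19.07% × ($22720.00 − $12400.00) = $1715.60 + 19.07% × $10320.00 = $3683.62
Training Fund Levy: 3.3% × $22720.00 = $749.76
Health Levy: 7.8% × $22720.00 = $1772.16
Total: $3683.62 + $749.76 + $1772.16 = $6205.54

$6205.54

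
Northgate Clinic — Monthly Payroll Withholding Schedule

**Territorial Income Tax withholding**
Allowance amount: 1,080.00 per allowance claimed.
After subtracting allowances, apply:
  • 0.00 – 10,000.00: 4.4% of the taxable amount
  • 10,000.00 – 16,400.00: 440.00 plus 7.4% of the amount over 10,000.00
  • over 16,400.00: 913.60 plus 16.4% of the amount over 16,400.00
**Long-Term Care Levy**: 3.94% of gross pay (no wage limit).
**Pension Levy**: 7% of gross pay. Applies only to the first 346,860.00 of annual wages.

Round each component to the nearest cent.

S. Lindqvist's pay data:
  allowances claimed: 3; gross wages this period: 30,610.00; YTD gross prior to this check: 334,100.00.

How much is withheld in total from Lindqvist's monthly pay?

4,811.91

Territorial Income Tax: taxable = 30,610.00 − 3×1,080.00 = 27,370.00
  913.60 + 16.4% × (27,370.00 − 16,400.00) = 913.60 + 16.4% × 10,970.00 = 2,712.68
Long-Term Care Levy: 3.94% × 30,610.00 = 1,206.03
Pension Levy: cap 346,860.00 − YTD 334,100.00 = 12,760.00 subject; 7% × 12,760.00 = 893.20
Total: 2,712.68 + 1,206.03 + 893.20 = 4,811.91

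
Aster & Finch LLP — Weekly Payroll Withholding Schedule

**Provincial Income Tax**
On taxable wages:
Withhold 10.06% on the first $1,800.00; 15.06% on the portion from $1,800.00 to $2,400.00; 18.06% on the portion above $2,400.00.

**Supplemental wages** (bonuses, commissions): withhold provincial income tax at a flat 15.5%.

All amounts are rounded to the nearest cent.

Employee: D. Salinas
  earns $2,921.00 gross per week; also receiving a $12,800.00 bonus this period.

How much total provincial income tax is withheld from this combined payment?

$2,349.53

Provincial Income Tax: taxable = $2,921.00
  $271.44 + 18.06% × ($2,921.00 − $2,400.00) = $271.44 + 18.06% × $521.00 = $365.53
Supplemental (15.5% flat on bonus): 15.5% × $12,800.00 = $1,984.00
Total provincial income tax: $365.53 + $1,984.00 = $2,349.53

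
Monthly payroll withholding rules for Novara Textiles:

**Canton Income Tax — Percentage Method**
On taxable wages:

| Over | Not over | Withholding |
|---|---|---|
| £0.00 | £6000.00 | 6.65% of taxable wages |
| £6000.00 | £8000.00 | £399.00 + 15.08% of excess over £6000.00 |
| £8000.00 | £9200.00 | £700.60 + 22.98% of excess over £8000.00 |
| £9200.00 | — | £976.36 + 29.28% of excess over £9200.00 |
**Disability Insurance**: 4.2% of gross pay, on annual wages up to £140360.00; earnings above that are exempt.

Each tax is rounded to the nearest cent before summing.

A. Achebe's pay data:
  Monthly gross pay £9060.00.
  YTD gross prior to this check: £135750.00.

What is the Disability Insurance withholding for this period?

£193.62

Disability Insurance: cap £140360.00 − YTD £135750.00 = £4610.00 subject; 4.2% × £4610.00 = £193.62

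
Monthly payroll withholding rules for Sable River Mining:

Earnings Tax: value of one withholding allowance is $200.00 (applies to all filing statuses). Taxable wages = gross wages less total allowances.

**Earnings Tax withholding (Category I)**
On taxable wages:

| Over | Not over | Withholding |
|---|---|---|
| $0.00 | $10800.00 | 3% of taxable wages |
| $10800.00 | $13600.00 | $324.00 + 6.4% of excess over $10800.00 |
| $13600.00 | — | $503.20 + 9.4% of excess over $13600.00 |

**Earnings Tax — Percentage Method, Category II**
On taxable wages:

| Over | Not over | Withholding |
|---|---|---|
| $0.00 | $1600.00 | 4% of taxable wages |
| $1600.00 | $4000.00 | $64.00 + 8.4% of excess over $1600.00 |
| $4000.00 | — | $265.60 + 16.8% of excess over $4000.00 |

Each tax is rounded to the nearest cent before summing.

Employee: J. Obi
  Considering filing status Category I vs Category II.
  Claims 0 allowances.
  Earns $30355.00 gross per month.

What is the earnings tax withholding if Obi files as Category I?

Earnings Tax (Category I): taxable = $30355.00
  $503.20 + 9.4% × ($30355.00 − $13600.00) = $503.20 + 9.4% × $16755.00 = $2078.17

$2078.17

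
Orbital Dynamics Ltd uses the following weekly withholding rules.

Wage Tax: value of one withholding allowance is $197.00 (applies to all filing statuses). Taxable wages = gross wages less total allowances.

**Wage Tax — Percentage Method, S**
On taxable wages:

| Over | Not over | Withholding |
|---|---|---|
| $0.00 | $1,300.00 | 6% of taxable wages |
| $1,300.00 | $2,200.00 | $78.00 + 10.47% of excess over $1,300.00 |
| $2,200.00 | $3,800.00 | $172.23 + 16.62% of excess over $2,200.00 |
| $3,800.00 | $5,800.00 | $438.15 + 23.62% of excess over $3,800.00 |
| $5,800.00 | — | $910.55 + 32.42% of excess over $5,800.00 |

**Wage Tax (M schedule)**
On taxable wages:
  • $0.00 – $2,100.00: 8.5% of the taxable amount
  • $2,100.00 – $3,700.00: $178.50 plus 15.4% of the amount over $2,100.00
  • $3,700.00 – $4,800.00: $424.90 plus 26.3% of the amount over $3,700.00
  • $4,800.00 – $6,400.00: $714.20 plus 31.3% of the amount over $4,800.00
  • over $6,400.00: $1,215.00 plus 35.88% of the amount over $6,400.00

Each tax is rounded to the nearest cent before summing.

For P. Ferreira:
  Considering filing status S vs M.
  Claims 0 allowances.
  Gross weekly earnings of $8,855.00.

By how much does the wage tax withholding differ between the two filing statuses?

$194.87

Wage Tax (S): taxable = $8,855.00
  $910.55 + 32.42% × ($8,855.00 − $5,800.00) = $910.55 + 32.42% × $3,055.00 = $1,900.98
Wage Tax (M): taxable = $8,855.00
  $1,215.00 + 35.88% × ($8,855.00 − $6,400.00) = $1,215.00 + 35.88% × $2,455.00 = $2,095.85
Difference: |$1,900.98 − $2,095.85| = $194.87 (higher under M)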